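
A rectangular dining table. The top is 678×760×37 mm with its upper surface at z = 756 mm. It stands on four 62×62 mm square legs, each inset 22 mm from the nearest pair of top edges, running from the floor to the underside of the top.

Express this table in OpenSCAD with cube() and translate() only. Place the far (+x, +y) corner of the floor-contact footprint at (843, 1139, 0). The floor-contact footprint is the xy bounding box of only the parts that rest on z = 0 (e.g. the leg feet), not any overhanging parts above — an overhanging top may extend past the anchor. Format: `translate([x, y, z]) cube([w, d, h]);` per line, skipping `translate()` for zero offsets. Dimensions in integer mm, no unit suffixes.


// leg_h = 756 - 37 = 719
translate([187, 401, 719]) cube([678, 760, 37]);
translate([209, 423, 0]) cube([62, 62, 719]);
translate([781, 423, 0]) cube([62, 62, 719]);
translate([209, 1077, 0]) cube([62, 62, 719]);
translate([781, 1077, 0]) cube([62, 62, 719]);


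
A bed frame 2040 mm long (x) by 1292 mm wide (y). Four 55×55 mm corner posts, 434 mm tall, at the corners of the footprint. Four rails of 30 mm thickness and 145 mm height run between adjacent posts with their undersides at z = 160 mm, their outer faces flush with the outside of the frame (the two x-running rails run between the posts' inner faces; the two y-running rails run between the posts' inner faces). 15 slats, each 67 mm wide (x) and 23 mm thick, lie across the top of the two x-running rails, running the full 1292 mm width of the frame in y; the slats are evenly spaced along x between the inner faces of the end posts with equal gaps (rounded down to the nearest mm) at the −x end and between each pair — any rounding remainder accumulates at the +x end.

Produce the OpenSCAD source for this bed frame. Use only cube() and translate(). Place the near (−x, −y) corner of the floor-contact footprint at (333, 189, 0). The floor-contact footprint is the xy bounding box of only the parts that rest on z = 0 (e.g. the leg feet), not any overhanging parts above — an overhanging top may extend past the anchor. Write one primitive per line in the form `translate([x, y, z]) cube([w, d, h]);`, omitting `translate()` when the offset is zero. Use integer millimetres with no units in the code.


translate([333, 189, 0]) cube([55, 55, 434]);
translate([333, 1426, 0]) cube([55, 55, 434]);
translate([2318, 189, 0]) cube([55, 55, 434]);
translate([2318, 1426, 0]) cube([55, 55, 434]);
translate([388, 189, 160]) cube([1930, 30, 145]);
translate([388, 1451, 160]) cube([1930, 30, 145]);
translate([333, 244, 160]) cube([30, 1182, 145]);
translate([2343, 244, 160]) cube([30, 1182, 145]);
translate([445, 189, 305]) cube([67, 1292, 23]);
translate([569, 189, 305]) cube([67, 1292, 23]);
translate([693, 189, 305]) cube([67, 1292, 23]);
translate([817, 189, 305]) cube([67, 1292, 23]);
translate([941, 189, 305]) cube([67, 1292, 23]);
translate([1065, 189, 305]) cube([67, 1292, 23]);
translate([1189, 189, 305]) cube([67, 1292, 23]);
translate([1313, 189, 305]) cube([67, 1292, 23]);
translate([1437, 189, 305]) cube([67, 1292, 23]);
translate([1561, 189, 305]) cube([67, 1292, 23]);
translate([1685, 189, 305]) cube([67, 1292, 23]);
translate([1809, 189, 305]) cube([67, 1292, 23]);
translate([1933, 189, 305]) cube([67, 1292, 23]);
translate([2057, 189, 305]) cube([67, 1292, 23]);
translate([2181, 189, 305]) cube([67, 1292, 23]);


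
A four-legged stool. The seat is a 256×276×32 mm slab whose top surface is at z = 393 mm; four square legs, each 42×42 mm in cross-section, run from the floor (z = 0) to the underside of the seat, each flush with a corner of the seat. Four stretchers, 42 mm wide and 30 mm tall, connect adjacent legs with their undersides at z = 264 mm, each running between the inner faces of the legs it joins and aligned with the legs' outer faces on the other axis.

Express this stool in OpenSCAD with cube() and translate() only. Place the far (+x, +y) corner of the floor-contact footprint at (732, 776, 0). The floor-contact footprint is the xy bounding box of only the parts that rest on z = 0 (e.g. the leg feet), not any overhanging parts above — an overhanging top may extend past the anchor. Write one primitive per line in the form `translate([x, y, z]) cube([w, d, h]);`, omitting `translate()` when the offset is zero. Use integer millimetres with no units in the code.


translate([476, 500, 361]) cube([256, 276, 32]);
translate([476, 500, 0]) cube([42, 42, 361]);
translate([690, 500, 0]) cube([42, 42, 361]);
translate([476, 734, 0]) cube([42, 42, 361]);
translate([690, 734, 0]) cube([42, 42, 361]);
translate([518, 500, 264]) cube([172, 42, 30]);
translate([518, 734, 264]) cube([172, 42, 30]);
translate([476, 542, 264]) cube([42, 192, 30]);
translate([690, 542, 264]) cube([42, 192, 30]);


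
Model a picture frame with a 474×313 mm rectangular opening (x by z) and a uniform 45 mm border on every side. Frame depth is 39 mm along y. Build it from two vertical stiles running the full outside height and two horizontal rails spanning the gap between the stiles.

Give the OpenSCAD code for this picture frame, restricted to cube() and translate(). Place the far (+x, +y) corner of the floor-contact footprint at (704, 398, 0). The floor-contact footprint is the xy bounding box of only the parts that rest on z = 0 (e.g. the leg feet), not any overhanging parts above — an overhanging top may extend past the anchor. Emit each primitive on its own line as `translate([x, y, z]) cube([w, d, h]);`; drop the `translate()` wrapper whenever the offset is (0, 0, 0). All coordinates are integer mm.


translate([140, 359, 0]) cube([45, 39, 403]);
translate([659, 359, 0]) cube([45, 39, 403]);
translate([185, 359, 0]) cube([474, 39, 45]);
translate([185, 359, 358]) cube([474, 39, 45]);


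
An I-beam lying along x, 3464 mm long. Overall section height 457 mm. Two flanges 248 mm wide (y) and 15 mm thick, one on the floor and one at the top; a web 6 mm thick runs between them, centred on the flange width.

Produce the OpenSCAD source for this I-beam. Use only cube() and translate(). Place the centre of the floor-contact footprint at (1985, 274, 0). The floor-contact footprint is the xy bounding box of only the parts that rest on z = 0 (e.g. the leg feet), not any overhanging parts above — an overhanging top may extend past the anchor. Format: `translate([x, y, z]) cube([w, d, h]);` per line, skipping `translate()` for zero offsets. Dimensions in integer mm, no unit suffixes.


translate([253, 150, 0]) cube([3464, 248, 15]);
translate([253, 271, 15]) cube([3464, 6, 427]);
translate([253, 150, 442]) cube([3464, 248, 15]);


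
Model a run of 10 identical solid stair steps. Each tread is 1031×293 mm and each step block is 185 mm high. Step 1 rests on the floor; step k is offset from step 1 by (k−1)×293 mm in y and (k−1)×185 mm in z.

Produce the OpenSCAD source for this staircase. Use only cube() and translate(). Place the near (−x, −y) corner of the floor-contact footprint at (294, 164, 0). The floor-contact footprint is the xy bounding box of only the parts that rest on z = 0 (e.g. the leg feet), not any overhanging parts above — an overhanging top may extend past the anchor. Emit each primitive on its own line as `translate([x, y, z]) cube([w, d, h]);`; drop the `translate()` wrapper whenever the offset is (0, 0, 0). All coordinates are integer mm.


translate([294, 164, 0]) cube([1031, 293, 185]);
translate([294, 457, 185]) cube([1031, 293, 185]);
translate([294, 750, 370]) cube([1031, 293, 185]);
translate([294, 1043, 555]) cube([1031, 293, 185]);
translate([294, 1336, 740]) cube([1031, 293, 185]);
translate([294, 1629, 925]) cube([1031, 293, 185]);
translate([294, 1922, 1110]) cube([1031, 293, 185]);
translate([294, 2215, 1295]) cube([1031, 293, 185]);
translate([294, 2508, 1480]) cube([1031, 293, 185]);
translate([294, 2801, 1665]) cube([1031, 293, 185]);


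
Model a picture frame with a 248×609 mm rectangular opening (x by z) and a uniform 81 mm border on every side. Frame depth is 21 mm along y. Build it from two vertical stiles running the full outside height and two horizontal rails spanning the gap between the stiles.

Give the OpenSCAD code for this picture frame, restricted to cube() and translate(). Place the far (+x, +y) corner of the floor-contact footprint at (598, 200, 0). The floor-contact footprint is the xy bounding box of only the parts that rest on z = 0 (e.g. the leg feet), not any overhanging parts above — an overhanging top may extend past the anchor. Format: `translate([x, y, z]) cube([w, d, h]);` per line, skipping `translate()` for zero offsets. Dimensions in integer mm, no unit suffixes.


translate([188, 179, 0]) cube([81, 21, 771]);
translate([517, 179, 0]) cube([81, 21, 771]);
translate([269, 179, 0]) cube([248, 21, 81]);
translate([269, 179, 690]) cube([248, 21, 81]);


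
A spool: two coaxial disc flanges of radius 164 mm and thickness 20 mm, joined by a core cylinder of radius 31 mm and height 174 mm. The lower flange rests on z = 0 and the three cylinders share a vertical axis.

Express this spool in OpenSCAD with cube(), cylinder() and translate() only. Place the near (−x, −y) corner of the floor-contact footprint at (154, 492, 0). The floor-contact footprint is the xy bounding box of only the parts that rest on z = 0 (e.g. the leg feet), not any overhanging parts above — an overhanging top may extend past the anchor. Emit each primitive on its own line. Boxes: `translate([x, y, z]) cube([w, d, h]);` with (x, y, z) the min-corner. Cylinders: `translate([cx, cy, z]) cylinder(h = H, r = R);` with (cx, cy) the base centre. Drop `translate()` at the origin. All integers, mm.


translate([318, 656, 0]) cylinder(h = 20, r = 164);
translate([318, 656, 20]) cylinder(h = 174, r = 31);
translate([318, 656, 194]) cylinder(h = 20, r = 164);


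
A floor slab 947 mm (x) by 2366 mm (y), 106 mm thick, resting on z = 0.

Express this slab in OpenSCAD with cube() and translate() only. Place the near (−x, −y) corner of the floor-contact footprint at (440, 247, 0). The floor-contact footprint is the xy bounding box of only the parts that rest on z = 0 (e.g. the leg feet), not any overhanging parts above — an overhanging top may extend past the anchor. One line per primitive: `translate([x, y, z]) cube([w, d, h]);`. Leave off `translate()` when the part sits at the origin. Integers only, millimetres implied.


translate([440, 247, 0]) cube([947, 2366, 106]);


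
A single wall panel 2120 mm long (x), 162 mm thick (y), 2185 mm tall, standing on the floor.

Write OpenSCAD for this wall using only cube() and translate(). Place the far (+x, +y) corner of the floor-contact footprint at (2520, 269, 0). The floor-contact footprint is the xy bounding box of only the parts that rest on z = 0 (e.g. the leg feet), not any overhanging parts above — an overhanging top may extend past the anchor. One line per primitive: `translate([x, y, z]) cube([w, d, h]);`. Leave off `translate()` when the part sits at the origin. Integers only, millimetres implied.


translate([400, 107, 0]) cube([2120, 162, 2185]);


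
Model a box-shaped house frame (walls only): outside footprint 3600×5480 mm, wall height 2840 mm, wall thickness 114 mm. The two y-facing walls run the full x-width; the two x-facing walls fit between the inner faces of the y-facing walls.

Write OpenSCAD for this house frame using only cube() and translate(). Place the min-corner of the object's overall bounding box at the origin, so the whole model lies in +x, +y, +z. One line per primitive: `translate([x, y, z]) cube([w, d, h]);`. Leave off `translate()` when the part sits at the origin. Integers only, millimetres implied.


cube([3600, 114, 2840]);
translate([0, 5366, 0]) cube([3600, 114, 2840]);
translate([0, 114, 0]) cube([114, 5252, 2840]);
translate([3486, 114, 0]) cube([114, 5252, 2840]);


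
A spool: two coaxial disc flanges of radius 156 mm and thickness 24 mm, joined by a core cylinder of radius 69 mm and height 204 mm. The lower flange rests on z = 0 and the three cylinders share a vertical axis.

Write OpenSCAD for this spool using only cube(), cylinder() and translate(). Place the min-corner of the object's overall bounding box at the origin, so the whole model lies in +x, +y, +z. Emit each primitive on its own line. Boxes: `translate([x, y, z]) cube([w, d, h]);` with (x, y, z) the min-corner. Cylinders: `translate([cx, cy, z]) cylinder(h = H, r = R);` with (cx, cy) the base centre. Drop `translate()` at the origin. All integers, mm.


translate([156, 156, 0]) cylinder(h = 24, r = 156);
translate([156, 156, 24]) cylinder(h = 204, r = 69);
translate([156, 156, 228]) cylinder(h = 24, r = 156);


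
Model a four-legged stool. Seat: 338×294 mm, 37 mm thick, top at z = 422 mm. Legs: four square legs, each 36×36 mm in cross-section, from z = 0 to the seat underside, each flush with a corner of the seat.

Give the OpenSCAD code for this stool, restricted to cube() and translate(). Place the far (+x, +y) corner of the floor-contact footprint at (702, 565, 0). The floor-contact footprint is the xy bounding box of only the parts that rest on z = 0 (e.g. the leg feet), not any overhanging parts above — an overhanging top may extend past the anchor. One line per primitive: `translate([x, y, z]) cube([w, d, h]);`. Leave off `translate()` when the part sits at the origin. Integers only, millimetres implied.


translate([364, 271, 385]) cube([338, 294, 37]);
translate([364, 271, 0]) cube([36, 36, 385]);
translate([666, 271, 0]) cube([36, 36, 385]);
translate([364, 529, 0]) cube([36, 36, 385]);
translate([666, 529, 0]) cube([36, 36, 385]);


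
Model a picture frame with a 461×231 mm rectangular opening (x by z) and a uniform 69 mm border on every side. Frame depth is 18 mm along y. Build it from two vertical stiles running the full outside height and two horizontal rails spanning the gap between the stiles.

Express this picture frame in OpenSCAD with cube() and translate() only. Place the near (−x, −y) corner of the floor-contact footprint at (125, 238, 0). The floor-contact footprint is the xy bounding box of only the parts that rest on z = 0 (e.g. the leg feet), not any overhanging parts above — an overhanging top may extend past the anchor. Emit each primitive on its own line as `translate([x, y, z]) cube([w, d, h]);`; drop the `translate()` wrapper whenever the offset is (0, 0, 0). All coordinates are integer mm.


translate([125, 238, 0]) cube([69, 18, 369]);
translate([655, 238, 0]) cube([69, 18, 369]);
translate([194, 238, 0]) cube([461, 18, 69]);
translate([194, 238, 300]) cube([461, 18, 69]);


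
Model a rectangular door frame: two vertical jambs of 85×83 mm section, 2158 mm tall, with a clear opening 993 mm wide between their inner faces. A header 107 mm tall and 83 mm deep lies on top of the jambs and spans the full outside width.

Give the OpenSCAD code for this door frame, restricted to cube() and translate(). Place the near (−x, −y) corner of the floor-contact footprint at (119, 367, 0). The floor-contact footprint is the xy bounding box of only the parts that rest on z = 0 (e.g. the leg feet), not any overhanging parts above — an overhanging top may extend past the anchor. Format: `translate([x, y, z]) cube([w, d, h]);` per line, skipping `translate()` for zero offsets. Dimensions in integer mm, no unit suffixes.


translate([119, 367, 0]) cube([85, 83, 2158]);
translate([1197, 367, 0]) cube([85, 83, 2158]);
translate([119, 367, 2158]) cube([1163, 83, 107]);


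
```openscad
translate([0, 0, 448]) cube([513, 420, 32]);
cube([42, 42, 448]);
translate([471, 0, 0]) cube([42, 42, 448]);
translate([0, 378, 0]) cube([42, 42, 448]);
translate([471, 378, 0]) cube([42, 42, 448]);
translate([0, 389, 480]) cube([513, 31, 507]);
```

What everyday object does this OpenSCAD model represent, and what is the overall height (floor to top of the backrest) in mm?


A chair. The overall height is 987 mm.

A slab on four corner posts with a tall panel at the back — a chair. The seat slab sits at z = 448 with thickness 32, and the 507 mm backrest starts at the seat top, so the overall height is 448 + 32 + 507 = 987 mm.


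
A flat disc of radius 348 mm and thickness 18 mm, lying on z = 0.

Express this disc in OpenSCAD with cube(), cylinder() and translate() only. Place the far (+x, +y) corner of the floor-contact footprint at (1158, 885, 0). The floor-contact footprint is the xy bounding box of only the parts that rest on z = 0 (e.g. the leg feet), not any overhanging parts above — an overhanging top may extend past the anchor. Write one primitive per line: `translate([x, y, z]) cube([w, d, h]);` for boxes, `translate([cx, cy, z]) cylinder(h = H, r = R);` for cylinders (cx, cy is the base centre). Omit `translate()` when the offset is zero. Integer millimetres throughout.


translate([810, 537, 0]) cylinder(h = 18, r = 348);


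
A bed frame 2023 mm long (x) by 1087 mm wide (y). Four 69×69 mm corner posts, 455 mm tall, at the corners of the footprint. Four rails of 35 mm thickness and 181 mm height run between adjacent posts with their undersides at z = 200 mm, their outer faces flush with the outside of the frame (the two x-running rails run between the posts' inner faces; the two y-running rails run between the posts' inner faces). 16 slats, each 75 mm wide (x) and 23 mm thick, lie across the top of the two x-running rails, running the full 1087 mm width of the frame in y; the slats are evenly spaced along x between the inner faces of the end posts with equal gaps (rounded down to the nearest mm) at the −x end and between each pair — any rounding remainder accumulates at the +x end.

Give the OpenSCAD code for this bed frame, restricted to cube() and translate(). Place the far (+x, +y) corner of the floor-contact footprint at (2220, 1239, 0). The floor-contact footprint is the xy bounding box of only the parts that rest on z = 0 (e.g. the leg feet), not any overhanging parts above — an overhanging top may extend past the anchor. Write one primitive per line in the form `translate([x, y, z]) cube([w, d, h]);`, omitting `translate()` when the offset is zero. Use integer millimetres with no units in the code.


translate([197, 152, 0]) cube([69, 69, 455]);
translate([197, 1170, 0]) cube([69, 69, 455]);
translate([2151, 152, 0]) cube([69, 69, 455]);
translate([2151, 1170, 0]) cube([69, 69, 455]);
translate([266, 152, 200]) cube([1885, 35, 181]);
translate([266, 1204, 200]) cube([1885, 35, 181]);
translate([197, 221, 200]) cube([35, 949, 181]);
translate([2185, 221, 200]) cube([35, 949, 181]);
translate([306, 152, 381]) cube([75, 1087, 23]);
translate([421, 152, 381]) cube([75, 1087, 23]);
translate([536, 152, 381]) cube([75, 1087, 23]);
translate([651, 152, 381]) cube([75, 1087, 23]);
translate([766, 152, 381]) cube([75, 1087, 23]);
translate([881, 152, 381]) cube([75, 1087, 23]);
translate([996, 152, 381]) cube([75, 1087, 23]);
translate([1111, 152, 381]) cube([75, 1087, 23]);
translate([1226, 152, 381]) cube([75, 1087, 23]);
translate([1341, 152, 381]) cube([75, 1087, 23]);
translate([1456, 152, 381]) cube([75, 1087, 23]);
translate([1571, 152, 381]) cube([75, 1087, 23]);
translate([1686, 152, 381]) cube([75, 1087, 23]);
translate([1801, 152, 381]) cube([75, 1087, 23]);
translate([1916, 152, 381]) cube([75, 1087, 23]);
translate([2031, 152, 381]) cube([75, 1087, 23]);


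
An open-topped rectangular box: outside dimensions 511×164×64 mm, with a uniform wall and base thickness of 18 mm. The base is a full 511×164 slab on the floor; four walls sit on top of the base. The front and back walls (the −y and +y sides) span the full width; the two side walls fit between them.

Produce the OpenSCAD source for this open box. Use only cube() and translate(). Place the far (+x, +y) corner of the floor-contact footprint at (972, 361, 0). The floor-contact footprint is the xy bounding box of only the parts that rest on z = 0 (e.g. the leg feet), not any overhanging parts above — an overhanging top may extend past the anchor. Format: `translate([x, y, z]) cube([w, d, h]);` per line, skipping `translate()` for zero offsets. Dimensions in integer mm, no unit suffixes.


translate([461, 197, 0]) cube([511, 164, 18]);
translate([461, 197, 18]) cube([511, 18, 46]);
translate([461, 343, 18]) cube([511, 18, 46]);
translate([461, 215, 18]) cube([18, 128, 46]);
translate([954, 215, 18]) cube([18, 128, 46]);


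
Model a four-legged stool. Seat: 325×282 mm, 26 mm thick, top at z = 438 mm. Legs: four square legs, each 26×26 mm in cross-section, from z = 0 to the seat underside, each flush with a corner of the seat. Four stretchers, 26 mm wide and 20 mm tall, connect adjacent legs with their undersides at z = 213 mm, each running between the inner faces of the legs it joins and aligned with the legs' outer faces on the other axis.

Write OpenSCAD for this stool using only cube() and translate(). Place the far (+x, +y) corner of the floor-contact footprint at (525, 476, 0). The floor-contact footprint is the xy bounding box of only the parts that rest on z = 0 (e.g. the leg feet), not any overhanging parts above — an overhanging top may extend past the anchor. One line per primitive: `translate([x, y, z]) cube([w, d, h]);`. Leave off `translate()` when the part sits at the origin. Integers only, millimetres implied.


// leg_h = 438 - 26 = 412
// stretcher span = 325 - 2*26 = 273
translate([200, 194, 412]) cube([325, 282, 26]);
translate([200, 194, 0]) cube([26, 26, 412]);
translate([499, 194, 0]) cube([26, 26, 412]);
translate([200, 450, 0]) cube([26, 26, 412]);
translate([499, 450, 0]) cube([26, 26, 412]);
translate([226, 194, 213]) cube([273, 26, 20]);
translate([226, 450, 213]) cube([273, 26, 20]);
translate([200, 220, 213]) cube([26, 230, 20]);
translate([499, 220, 213]) cube([26, 230, 20]);


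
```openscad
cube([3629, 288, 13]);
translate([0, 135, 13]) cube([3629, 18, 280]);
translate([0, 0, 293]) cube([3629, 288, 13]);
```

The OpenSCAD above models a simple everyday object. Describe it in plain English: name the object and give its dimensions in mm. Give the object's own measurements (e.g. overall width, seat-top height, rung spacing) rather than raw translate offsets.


An I-beam lying along x, 3629 mm long. Overall section height 306 mm. Two flanges 288 mm wide (y) and 13 mm thick, one on the floor and one at the top; a web 18 mm thick runs between them, centred on the flange width.


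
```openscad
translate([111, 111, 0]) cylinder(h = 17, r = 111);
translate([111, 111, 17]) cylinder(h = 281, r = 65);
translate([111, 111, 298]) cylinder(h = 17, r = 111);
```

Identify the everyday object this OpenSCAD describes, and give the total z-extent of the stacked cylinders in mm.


A spool. The overall height is 315 mm.

Three coaxial cylinders, large–small–large — a spool. Two 17 mm flanges and a 281 mm core give 17 + 281 + 17 = 315 mm.


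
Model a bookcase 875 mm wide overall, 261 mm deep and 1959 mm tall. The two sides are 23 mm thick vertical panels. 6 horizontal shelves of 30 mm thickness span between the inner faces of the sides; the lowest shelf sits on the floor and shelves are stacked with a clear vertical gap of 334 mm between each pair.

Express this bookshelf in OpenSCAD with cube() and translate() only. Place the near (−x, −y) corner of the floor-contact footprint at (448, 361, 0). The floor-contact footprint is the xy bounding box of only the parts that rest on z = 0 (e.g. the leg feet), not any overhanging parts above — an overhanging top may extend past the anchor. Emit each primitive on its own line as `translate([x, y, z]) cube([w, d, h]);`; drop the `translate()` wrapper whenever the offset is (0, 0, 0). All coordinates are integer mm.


translate([448, 361, 0]) cube([23, 261, 1959]);
translate([1300, 361, 0]) cube([23, 261, 1959]);
translate([471, 361, 0]) cube([829, 261, 30]);
translate([471, 361, 364]) cube([829, 261, 30]);
translate([471, 361, 728]) cube([829, 261, 30]);
translate([471, 361, 1092]) cube([829, 261, 30]);
translate([471, 361, 1456]) cube([829, 261, 30]);
translate([471, 361, 1820]) cube([829, 261, 30]);


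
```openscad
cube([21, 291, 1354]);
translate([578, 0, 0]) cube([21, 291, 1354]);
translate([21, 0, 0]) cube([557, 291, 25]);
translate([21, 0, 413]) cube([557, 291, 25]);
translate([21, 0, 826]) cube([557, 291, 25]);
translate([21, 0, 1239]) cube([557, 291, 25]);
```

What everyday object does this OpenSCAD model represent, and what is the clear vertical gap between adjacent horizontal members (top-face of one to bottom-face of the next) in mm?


A bookshelf. The clear shelf gap is 388 mm.

Two tall side panels with 4 horizontal boards between them — a bookshelf. The first two shelf undersides are at z = 0 and z = 413; with shelf thickness 25, the clear gap is 413 − 0 − 25 = 388 mm.


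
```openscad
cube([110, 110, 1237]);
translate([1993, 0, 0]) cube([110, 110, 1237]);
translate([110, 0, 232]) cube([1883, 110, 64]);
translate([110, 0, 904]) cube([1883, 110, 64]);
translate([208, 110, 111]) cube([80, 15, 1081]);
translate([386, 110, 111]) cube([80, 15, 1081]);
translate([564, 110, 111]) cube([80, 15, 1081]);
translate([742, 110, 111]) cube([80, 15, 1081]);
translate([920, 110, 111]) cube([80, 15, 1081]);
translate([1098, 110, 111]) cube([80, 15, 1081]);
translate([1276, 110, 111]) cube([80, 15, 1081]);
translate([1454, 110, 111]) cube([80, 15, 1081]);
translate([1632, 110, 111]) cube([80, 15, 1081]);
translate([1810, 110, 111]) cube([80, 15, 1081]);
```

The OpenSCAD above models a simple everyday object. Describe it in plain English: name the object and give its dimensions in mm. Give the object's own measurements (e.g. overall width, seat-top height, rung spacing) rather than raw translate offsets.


A fence section. Two 110×110 mm posts, 1237 mm tall, stand on the floor with a clear span of 1883 mm between their inner faces. Two horizontal rails of 110×64 mm section span the gap between the posts with their undersides at z = 232 mm and z = 904 mm, flush with the posts' −y face. 10 pickets, each 80 mm wide, 15 mm thick and 1081 mm tall, are fixed to the +y face of the rails with their bottoms at z = 111 mm, spaced across the span with a 98 mm gap after the −x post and between neighbouring pickets, with 103 mm left before the +x post.


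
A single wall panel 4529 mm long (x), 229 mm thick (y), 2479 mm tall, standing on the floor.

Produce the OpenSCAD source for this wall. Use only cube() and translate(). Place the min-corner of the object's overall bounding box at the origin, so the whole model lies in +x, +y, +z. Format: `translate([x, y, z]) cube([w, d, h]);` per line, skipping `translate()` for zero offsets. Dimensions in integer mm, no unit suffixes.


cube([4529, 229, 2479]);


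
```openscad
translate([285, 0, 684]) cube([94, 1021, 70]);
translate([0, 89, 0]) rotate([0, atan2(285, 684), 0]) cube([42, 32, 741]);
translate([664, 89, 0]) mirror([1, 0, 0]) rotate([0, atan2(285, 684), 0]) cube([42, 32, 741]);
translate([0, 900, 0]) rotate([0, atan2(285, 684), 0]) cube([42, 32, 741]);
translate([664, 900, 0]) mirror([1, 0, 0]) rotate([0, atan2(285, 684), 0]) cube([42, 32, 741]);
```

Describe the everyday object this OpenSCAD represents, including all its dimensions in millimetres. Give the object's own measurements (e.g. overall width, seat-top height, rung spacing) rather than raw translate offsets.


A sawhorse. A 94×1021×70 mm beam (x, y, z) sits on two A-frame leg pairs. Each pair is two raked legs of 42×32 mm section (32 mm along y) splaying symmetrically in x. Each leg rises 684 mm vertically over 285 mm of horizontal reach and is 741 mm long along its own axis. Every leg's outer bottom edge rests on the floor and its outer top edge meets a bottom edge of the beam — the left legs (tilting toward +x) meet the beam's −x bottom edge, the right legs (their mirror images, tilting toward −x) meet its +x bottom edge — so the leg tops tuck under the beam, the beam's underside is 684 mm above the floor, and the feet are 664 mm apart outside-to-outside with the beam centred between them. The two leg pairs are set in 89 mm from either end of the beam.


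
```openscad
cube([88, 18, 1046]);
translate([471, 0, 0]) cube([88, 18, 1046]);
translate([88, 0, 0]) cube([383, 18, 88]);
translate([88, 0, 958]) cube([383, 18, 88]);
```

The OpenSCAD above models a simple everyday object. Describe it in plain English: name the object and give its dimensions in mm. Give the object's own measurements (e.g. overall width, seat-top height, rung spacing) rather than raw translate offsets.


A rectangular picture frame lying in the x–z plane (depth along y). The opening is 383 mm wide (x) by 870 mm tall (z), surrounded by a border 88 mm wide on all four sides. The frame is 18 mm deep and is made of two full-height vertical stiles with two horizontal rails fitted between them.


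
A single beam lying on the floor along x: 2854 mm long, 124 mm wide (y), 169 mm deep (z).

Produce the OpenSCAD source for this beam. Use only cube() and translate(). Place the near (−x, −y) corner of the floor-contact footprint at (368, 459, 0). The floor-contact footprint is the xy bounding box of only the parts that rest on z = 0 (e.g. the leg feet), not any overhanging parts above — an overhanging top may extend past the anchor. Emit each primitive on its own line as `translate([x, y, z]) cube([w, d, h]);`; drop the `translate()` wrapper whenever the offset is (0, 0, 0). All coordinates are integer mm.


translate([368, 459, 0]) cube([2854, 124, 169]);


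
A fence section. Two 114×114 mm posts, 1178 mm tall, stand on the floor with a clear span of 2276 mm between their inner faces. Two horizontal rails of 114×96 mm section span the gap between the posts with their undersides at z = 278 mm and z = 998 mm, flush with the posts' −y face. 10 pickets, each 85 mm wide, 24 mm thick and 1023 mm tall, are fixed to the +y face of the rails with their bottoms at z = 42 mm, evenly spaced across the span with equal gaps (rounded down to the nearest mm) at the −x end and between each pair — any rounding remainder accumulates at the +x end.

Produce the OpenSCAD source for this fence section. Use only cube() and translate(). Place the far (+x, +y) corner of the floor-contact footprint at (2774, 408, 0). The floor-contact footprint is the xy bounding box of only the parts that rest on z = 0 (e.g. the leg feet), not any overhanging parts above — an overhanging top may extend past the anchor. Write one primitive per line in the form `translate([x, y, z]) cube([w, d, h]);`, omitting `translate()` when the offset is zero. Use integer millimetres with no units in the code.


translate([270, 294, 0]) cube([114, 114, 1178]);
translate([2660, 294, 0]) cube([114, 114, 1178]);
translate([384, 294, 278]) cube([2276, 114, 96]);
translate([384, 294, 998]) cube([2276, 114, 96]);
translate([513, 408, 42]) cube([85, 24, 1023]);
translate([727, 408, 42]) cube([85, 24, 1023]);
translate([941, 408, 42]) cube([85, 24, 1023]);
translate([1155, 408, 42]) cube([85, 24, 1023]);
translate([1369, 408, 42]) cube([85, 24, 1023]);
translate([1583, 408, 42]) cube([85, 24, 1023]);
translate([1797, 408, 42]) cube([85, 24, 1023]);
translate([2011, 408, 42]) cube([85, 24, 1023]);
translate([2225, 408, 42]) cube([85, 24, 1023]);
translate([2439, 408, 42]) cube([85, 24, 1023]);


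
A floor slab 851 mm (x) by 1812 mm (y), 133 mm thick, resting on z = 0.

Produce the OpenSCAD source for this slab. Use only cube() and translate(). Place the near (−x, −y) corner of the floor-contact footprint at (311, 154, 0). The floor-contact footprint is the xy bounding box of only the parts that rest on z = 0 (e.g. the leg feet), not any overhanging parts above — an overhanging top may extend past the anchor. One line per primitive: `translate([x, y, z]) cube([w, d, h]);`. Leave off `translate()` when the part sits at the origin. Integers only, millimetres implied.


translate([311, 154, 0]) cube([851, 1812, 133]);


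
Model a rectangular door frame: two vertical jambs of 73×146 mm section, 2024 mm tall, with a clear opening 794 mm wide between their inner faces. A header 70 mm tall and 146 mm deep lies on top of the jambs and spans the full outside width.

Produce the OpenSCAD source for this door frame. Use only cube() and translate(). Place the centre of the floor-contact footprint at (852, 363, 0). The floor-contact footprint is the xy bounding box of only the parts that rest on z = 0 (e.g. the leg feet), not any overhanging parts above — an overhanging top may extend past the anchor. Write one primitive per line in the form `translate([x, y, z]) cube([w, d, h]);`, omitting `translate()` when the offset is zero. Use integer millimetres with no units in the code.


translate([382, 290, 0]) cube([73, 146, 2024]);
translate([1249, 290, 0]) cube([73, 146, 2024]);
translate([382, 290, 2024]) cube([940, 146, 70]);


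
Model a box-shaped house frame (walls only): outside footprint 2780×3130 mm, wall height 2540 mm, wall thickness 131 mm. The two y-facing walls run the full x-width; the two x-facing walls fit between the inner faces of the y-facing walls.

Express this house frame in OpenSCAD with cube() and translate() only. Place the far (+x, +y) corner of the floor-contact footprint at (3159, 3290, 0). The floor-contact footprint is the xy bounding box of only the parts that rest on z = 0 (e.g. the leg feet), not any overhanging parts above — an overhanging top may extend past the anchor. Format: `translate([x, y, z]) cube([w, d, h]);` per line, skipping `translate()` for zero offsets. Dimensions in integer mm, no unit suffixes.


translate([379, 160, 0]) cube([2780, 131, 2540]);
translate([379, 3159, 0]) cube([2780, 131, 2540]);
translate([379, 291, 0]) cube([131, 2868, 2540]);
translate([3028, 291, 0]) cube([131, 2868, 2540]);


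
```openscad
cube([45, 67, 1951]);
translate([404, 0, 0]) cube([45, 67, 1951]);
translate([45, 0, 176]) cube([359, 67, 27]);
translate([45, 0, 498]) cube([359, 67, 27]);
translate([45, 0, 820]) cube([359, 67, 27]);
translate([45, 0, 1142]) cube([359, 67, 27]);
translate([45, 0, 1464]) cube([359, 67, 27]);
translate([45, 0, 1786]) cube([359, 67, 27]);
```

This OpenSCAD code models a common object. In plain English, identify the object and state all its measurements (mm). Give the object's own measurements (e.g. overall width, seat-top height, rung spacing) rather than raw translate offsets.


A straight ladder. Two 45×67 mm vertical rails, 1951 mm tall, stand 449 mm apart (outside-to-outside) with their front faces coplanar on the −y side. 6 rungs, each 67 mm deep and 27 mm tall, span between the inner faces of the rails, front faces flush with the rails. The lowest rung's underside is at z = 176 mm and rungs are spaced 322 mm apart (underside to underside).


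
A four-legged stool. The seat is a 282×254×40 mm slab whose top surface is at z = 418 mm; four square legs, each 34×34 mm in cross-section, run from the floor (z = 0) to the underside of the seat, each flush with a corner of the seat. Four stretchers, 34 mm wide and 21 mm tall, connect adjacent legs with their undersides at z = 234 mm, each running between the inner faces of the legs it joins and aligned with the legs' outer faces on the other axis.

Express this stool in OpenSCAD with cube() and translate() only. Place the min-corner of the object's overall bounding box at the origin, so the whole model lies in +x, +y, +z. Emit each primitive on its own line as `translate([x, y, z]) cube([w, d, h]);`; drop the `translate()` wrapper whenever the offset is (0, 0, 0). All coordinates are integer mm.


// leg_h = 418 - 40 = 378
// stretcher span = 282 - 2*34 = 214
translate([0, 0, 378]) cube([282, 254, 40]);
cube([34, 34, 378]);
translate([248, 0, 0]) cube([34, 34, 378]);
translate([0, 220, 0]) cube([34, 34, 378]);
translate([248, 220, 0]) cube([34, 34, 378]);
translate([34, 0, 234]) cube([214, 34, 21]);
translate([34, 220, 234]) cube([214, 34, 21]);
translate([0, 34, 234]) cube([34, 186, 21]);
translate([248, 34, 234]) cube([34, 186, 21]);


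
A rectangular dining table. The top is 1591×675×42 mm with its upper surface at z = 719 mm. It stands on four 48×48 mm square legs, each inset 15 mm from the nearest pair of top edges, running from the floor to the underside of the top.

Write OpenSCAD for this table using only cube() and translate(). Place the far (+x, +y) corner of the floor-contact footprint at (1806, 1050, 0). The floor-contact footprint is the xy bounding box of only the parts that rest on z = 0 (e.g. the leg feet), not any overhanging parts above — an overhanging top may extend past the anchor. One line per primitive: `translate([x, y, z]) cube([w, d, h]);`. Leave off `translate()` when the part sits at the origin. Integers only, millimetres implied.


translate([230, 390, 677]) cube([1591, 675, 42]);
translate([245, 405, 0]) cube([48, 48, 677]);
translate([1758, 405, 0]) cube([48, 48, 677]);
translate([245, 1002, 0]) cube([48, 48, 677]);
translate([1758, 1002, 0]) cube([48, 48, 677]);


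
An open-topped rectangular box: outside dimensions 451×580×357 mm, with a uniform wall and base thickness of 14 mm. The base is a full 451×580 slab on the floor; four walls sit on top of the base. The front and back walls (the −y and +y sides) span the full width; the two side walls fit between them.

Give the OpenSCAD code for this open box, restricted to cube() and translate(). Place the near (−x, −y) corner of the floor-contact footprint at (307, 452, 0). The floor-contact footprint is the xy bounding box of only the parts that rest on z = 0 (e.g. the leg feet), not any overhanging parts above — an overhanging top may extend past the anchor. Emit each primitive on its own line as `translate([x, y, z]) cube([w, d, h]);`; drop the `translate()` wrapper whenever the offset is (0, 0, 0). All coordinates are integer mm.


translate([307, 452, 0]) cube([451, 580, 14]);
translate([307, 452, 14]) cube([451, 14, 343]);
translate([307, 1018, 14]) cube([451, 14, 343]);
translate([307, 466, 14]) cube([14, 552, 343]);
translate([744, 466, 14]) cube([14, 552, 343]);


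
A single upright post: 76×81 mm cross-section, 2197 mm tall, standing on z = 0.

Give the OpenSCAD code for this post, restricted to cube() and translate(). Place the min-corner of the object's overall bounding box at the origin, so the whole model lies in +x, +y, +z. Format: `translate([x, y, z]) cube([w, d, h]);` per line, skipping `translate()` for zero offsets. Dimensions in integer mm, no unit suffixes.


cube([76, 81, 2197]);


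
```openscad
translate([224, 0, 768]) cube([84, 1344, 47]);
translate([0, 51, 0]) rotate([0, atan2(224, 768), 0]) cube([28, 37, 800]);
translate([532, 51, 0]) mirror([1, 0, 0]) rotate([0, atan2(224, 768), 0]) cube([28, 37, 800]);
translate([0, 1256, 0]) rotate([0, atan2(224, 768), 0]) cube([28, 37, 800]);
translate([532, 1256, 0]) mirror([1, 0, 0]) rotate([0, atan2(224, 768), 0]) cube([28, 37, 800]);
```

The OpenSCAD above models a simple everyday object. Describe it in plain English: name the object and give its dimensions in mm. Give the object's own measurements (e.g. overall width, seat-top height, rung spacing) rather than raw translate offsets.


A sawhorse. A 84×1344×47 mm beam (x, y, z) sits on two A-frame leg pairs. Each pair is two raked legs of 28×37 mm section (37 mm along y) splaying symmetrically in x. Each leg rises 768 mm vertically over 224 mm of horizontal reach and is 800 mm long along its own axis. Every leg's outer bottom edge rests on the floor and its outer top edge meets a bottom edge of the beam — the left legs (tilting toward +x) meet the beam's −x bottom edge, the right legs (their mirror images, tilting toward −x) meet its +x bottom edge — so the leg tops tuck under the beam, the beam's underside is 768 mm above the floor, and the feet are 532 mm apart outside-to-outside with the beam centred between them. The two leg pairs are set in 51 mm from either end of the beam.


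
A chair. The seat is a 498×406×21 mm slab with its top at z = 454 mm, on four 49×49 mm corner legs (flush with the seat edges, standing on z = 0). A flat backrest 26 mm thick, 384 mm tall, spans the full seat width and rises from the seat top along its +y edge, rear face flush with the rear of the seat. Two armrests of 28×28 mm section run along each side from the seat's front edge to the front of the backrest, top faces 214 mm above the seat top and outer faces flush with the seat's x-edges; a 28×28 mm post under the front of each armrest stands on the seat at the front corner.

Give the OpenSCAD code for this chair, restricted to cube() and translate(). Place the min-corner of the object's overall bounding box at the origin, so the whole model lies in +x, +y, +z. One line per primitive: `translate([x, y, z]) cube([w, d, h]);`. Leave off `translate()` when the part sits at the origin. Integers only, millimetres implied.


translate([0, 0, 433]) cube([498, 406, 21]);
cube([49, 49, 433]);
translate([449, 0, 0]) cube([49, 49, 433]);
translate([0, 357, 0]) cube([49, 49, 433]);
translate([449, 357, 0]) cube([49, 49, 433]);
translate([0, 380, 454]) cube([498, 26, 384]);
translate([0, 0, 640]) cube([28, 380, 28]);
translate([470, 0, 640]) cube([28, 380, 28]);
translate([0, 0, 454]) cube([28, 28, 186]);
translate([470, 0, 454]) cube([28, 28, 186]);
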